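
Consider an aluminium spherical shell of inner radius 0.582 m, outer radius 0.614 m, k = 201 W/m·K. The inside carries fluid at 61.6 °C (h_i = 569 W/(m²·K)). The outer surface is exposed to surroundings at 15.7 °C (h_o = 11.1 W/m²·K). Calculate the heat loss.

Treat each layer as a resistance in series:
  R_conv,in = 1/(4πr²h) = 1/(4π·0.582²·569) = 4.129×10^-4 K/W
  R_aluminium = (1/0.582 − 1/0.614)/(4πk) = 0.08955/(4π·201) = 3.545×10^-5 K/W
  R_conv,out = 1/(4πr²h) = 1/(4π·0.614²·11.1) = 0.01902 K/W
ΣR = 4.129×10^-4 + 3.545×10^-5 + 0.01902 = 0.01947 K/W
Q = ΔT/ΣR = (61.6 °C − 15.7 °C)/0.01947 = 2360 W

Q = 2360 W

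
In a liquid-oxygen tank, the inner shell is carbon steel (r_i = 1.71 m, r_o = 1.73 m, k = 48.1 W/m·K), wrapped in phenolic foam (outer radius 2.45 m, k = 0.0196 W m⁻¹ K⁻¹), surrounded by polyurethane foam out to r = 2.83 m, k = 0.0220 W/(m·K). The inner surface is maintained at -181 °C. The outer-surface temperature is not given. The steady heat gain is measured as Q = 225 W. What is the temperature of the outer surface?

T_out = 18.8 °C

Series resistances:
  R_carbon steel = (1/1.71 − 1/1.73)/(4πk) = 0.006761/(4π·48.1) = 1.118×10^-5 K/W
  R_phenolic foam = (1/1.73 − 1/2.45)/(4πk) = 0.1699/(4π·0.0196) = 0.6897 K/W
  R_polyurethane foam = (1/2.45 − 1/2.83)/(4πk) = 0.05481/(4π·0.0220) = 0.1982 K/W
ΣR = 0.8879 K/W
ΔT = Q·ΣR = 225 × 0.8879 = 199.8 K
Heat flows inward, so T_out = T_in + ΔT = -181 + 199.8 = 18.8 °C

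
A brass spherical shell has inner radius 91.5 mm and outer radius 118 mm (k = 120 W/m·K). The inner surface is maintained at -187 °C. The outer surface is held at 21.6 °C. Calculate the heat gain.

Q = 4πk·ΔT/(1/r₁ − 1/r₂) = 4π × 120 × 208.6 / (1/0.0915 − 1/0.118) = 1.28×10^5 W

Q = 1.28×10^5 W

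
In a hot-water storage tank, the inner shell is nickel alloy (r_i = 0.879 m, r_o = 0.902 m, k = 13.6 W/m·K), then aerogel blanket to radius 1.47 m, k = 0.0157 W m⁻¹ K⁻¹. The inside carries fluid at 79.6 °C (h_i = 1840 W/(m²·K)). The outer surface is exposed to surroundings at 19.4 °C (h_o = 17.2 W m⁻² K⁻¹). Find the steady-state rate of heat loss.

Q = 27.7 W

Resistance network (inner→outer):
  R_conv,in = 1/(4πr²h) = 1/(4π·0.879²·1840) = 5.598×10^-5 K/W
  R_nickel alloy = (1/0.879 − 1/0.902)/(4πk) = 0.02901/(4π·13.6) = 1.697×10^-4 K/W
  R_aerogel blanket = (1/0.902 − 1/1.47)/(4πk) = 0.4284/(4π·0.0157) = 2.171 K/W
  R_conv,out = 1/(4πr²h) = 1/(4π·1.47²·17.2) = 0.002141 K/W
ΣR = 5.598×10^-5 + 1.697×10^-4 + 2.171 + 0.002141 = 2.173 K/W
Q = ΔT/ΣR = (79.6 °C − 19.4 °C)/2.173 = 27.7 W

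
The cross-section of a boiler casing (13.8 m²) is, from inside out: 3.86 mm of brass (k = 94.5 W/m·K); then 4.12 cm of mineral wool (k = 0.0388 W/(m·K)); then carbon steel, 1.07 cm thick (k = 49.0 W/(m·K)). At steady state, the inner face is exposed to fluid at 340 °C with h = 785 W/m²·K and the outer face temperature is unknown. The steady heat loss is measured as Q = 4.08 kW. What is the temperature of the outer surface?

T_out = 25.6 °C

Sum the resistances:
  R_conv,in = 1/(hA) = 1/(785·13.8) = 9.231×10^-5 K/W
  R_brass = L/(kA) = 0.00386/(94.5·13.8) = 2.960×10^-6 K/W
  R_mineral wool = L/(kA) = 0.0412/(0.0388·13.8) = 0.07695 K/W
  R_carbon steel = L/(kA) = 0.0107/(49.0·13.8) = 1.582×10^-5 K/W
ΣR = 0.07706 K/W
ΔT = Q·ΣR = 4080 × 0.07706 = 314.4 K
Heat flows outward, so T_out = T_in − ΔT = 340 − 314.4 = 25.6 °C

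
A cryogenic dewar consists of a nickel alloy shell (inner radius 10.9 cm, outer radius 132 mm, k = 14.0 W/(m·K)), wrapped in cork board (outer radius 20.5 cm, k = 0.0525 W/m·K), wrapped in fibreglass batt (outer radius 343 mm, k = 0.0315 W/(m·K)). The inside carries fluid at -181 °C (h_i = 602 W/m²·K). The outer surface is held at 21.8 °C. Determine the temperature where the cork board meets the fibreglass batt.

T = -89.1 °C

Treat each layer as a resistance in series:
  R_conv,in = 1/(4πr²h) = 1/(4π·0.109²·602) = 0.01113 K/W
  R_nickel alloy = (1/0.109 − 1/0.132)/(4πk) = 1.599/(4π·14.0) = 0.009086 K/W
  R_cork board = (1/0.132 − 1/0.205)/(4πk) = 2.698/(4π·0.0525) = 4.089 K/W
  R_fibreglass batt = (1/0.205 − 1/0.343)/(4πk) = 1.963/(4π·0.0315) = 4.958 K/W
ΣR = 0.01113 + 0.009086 + 4.089 + 4.958 = 9.067 K/W
Q = ΔT/ΣR = (-181 °C − 21.8 °C)/9.067 = -22.37 W
From the inner boundary to the cork board/fibreglass batt interface, ΣR_partial = 4.109 K/W.
T_interface = T_in − Q·ΣR_partial = -181 °C − (-22.37)(4.109) = -89.1 °C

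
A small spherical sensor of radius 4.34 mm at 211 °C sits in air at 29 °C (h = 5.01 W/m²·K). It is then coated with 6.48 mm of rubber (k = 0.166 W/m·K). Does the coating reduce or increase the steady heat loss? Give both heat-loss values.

increases: 0.216 → 0.902 W

Critical radius for a sphere: r_cr = 2k/h = 0.0663 m = 6.63 cm.
Outer radius after coating: r₂ = 0.00434 + 0.00648 = 0.01082 m.
Since r₁ < r_cr and r₂ ≤ r_cr, the coating moves toward the maximum at r_cr — heat loss rises.
Bare: R = 1/(4πr₁²h) = 843.3 K/W; Q = 182/843.3 = 0.216 W.
Coated: R = R_cond + R_conv = 201.8 K/W; Q = 182/201.8 = 0.902 W.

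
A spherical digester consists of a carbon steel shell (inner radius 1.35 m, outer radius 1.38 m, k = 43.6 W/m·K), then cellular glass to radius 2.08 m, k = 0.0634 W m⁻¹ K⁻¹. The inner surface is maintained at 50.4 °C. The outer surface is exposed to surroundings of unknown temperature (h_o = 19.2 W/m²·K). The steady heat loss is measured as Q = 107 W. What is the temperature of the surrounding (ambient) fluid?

T_out = 17.5 °C

Sum the resistances:
  R_carbon steel = (1/1.35 − 1/1.38)/(4πk) = 0.01610/(4π·43.6) = 2.939×10^-5 K/W
  R_cellular glass = (1/1.38 − 1/2.08)/(4πk) = 0.2439/(4π·0.0634) = 0.3061 K/W
  R_conv,out = 1/(4πr²h) = 1/(4π·2.08²·19.2) = 9.580×10^-4 K/W
ΣR = 0.3071 K/W
ΔT = Q·ΣR = 107 × 0.3071 = 32.86 K
Heat flows outward, so T_out = T_in − ΔT = 50.4 − 32.86 = 17.5 °C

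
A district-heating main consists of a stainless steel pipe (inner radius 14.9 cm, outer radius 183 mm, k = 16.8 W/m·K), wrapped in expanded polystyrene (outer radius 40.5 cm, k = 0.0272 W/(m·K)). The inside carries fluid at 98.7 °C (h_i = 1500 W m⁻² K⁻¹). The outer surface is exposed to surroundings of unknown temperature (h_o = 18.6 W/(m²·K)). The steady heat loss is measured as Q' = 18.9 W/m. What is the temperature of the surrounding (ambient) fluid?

Series resistances:
  R'_conv,in = 1/(2πr h) = 1/(2π·0.149·1500) = 7.121×10^-4 m·K/W
  R'_stainless steel = ln(0.183/0.149)/(2πk) = 0.2055/(2π·16.8) = 0.001947 m·K/W
  R'_expanded polystyrene = ln(0.405/0.183)/(2πk) = 0.7944/(2π·0.0272) = 4.648 m·K/W
  R'_conv,out = 1/(2πr h) = 1/(2π·0.405·18.6) = 0.02113 m·K/W
ΣR = 4.672 m·K/W
ΔT = Q'·ΣR = 18.9 × 4.672 = 88.30 K
Heat flows outward, so T_out = T_in − ΔT = 98.7 − 88.30 = 10.4 °C

T_out = 10.4 °C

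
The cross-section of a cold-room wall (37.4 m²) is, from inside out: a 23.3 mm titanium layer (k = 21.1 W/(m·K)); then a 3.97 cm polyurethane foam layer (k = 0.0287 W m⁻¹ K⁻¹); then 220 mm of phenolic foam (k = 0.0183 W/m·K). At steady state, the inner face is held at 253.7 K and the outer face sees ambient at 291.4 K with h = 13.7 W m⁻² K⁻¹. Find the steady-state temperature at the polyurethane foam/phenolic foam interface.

Resistance network (inner→outer):
  R_titanium = L/(kA) = 0.0233/(21.1·37.4) = 2.953×10^-5 K/W
  R_polyurethane foam = L/(kA) = 0.0397/(0.0287·37.4) = 0.03699 K/W
  R_phenolic foam = L/(kA) = 0.220/(0.0183·37.4) = 0.3214 K/W
  R_conv,out = 1/(hA) = 1/(13.7·37.4) = 0.001952 K/W
ΣR = 2.953×10^-5 + 0.03699 + 0.3214 + 0.001952 = 0.3604 K/W
Q = ΔT/ΣR = (253.7 K − 291.4 K)/0.3604 = -104.6 W
From the inner boundary to the polyurethane foam/phenolic foam interface, ΣR_partial = 0.03702 K/W.
T_interface = T_in − Q·ΣR_partial = 253.7 K − (-104.6)(0.03702) = 257.6 K

T = 257.6 K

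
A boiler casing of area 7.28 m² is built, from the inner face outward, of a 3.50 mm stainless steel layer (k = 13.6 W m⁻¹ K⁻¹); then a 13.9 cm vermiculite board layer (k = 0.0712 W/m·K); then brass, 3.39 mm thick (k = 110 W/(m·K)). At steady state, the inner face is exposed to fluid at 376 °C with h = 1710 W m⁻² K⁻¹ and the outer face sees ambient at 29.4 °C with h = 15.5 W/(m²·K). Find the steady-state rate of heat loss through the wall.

Resistance network (inner→outer):
  R_conv,in = 1/(hA) = 1/(1710·7.28) = 8.033×10^-5 K/W
  R_stainless steel = L/(kA) = 0.00350/(13.6·7.28) = 3.535×10^-5 K/W
  R_vermiculite board = L/(kA) = 0.139/(0.0712·7.28) = 0.2682 K/W
  R_brass = L/(kA) = 0.00339/(110·7.28) = 4.233×10^-6 K/W
  R_conv,out = 1/(hA) = 1/(15.5·7.28) = 0.008862 K/W
ΣR = 8.033×10^-5 + 3.535×10^-5 + 0.2682 + 4.233×10^-6 + 0.008862 = 0.2772 K/W
Q = ΔT/ΣR = (376 °C − 29.4 °C)/0.2772 = 1250 W

Q = 1250 W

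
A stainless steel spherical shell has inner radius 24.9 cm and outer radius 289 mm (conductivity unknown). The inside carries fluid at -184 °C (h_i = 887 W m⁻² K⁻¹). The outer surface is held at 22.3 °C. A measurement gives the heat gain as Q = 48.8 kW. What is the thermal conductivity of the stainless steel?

ΣR = ΔT/Q = |-184 − 22.3|/48800 = 0.004227 K/W
Known resistances:
  R_conv,in = 1/(4πr²h) = 1/(4π·0.249²·887) = 0.001447 K/W
R_stainless steel = ΣR − ΣR_known = 0.004227 − 0.001447 = 0.002780 K/W
(1/r₁−1/r₂)/(4πk) = 0.002780 ⇒ k = 0.5559/(4π·0.002780) = 15.9 W/m·K

k = 15.9 W/m·K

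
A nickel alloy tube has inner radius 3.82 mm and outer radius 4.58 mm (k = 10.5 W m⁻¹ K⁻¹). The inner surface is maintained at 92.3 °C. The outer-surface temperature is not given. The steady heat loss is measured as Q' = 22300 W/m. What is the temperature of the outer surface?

T_out = 31.0 °C

Sum the resistances:
  R'_nickel alloy = ln(0.00458/0.00382)/(2πk) = 0.1814/(2π·10.5) = 0.002750 m·K/W
ΣR = 0.002750 m·K/W
ΔT = Q'·ΣR = 22300 × 0.002750 = 61.32 K
Heat flows outward, so T_out = T_in − ΔT = 92.3 − 61.32 = 31.0 °C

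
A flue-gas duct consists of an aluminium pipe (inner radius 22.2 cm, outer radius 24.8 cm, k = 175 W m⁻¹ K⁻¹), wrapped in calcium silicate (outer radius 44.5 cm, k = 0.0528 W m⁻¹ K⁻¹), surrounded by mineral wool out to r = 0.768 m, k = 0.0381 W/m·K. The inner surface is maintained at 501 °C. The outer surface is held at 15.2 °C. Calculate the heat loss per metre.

Q' = 120 W/m

Series thermal resistances, inner to outer:
  R'_aluminium = ln(0.248/0.222)/(2πk) = 0.1108/(2π·175) = 1.007×10^-4 m·K/W
  R'_calcium silicate = ln(0.445/0.248)/(2πk) = 0.5846/(2π·0.0528) = 1.762 m·K/W
  R'_mineral wool = ln(0.768/0.445)/(2πk) = 0.5457/(2π·0.0381) = 2.280 m·K/W
ΣR = 1.007×10^-4 + 1.762 + 2.280 = 4.042 m·K/W
Q' = ΔT/ΣR = (501 °C − 15.2 °C)/4.042 = 120 W/m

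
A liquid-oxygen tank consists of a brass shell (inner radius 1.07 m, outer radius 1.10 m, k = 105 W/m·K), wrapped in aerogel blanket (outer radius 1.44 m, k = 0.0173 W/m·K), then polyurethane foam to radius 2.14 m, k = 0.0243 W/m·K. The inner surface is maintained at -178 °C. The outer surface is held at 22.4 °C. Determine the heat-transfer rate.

Q = 116 W

Resistance network (inner→outer):
  R_brass = (1/1.07 − 1/1.10)/(4πk) = 0.02549/(4π·105) = 1.932×10^-5 K/W
  R_aerogel blanket = (1/1.10 − 1/1.44)/(4πk) = 0.2146/(4π·0.0173) = 0.9873 K/W
  R_polyurethane foam = (1/1.44 − 1/2.14)/(4πk) = 0.2272/(4π·0.0243) = 0.7439 K/W
ΣR = 1.932×10^-5 + 0.9873 + 0.7439 = 1.731 K/W
Q = ΔT/ΣR = (-178 °C − 22.4 °C)/1.731 = -116 W
(Negative Q ⇒ heat flows inward; heat gain = 116 W.)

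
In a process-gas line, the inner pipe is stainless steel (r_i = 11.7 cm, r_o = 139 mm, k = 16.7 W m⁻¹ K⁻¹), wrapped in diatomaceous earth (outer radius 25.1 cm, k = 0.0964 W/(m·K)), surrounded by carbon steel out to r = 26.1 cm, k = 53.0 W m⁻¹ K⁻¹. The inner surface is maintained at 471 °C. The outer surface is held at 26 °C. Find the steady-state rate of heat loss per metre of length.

Resistance network (inner→outer):
  R'_stainless steel = ln(0.139/0.117)/(2πk) = 0.1723/(2π·16.7) = 0.001642 m·K/W
  R'_diatomaceous earth = ln(0.251/0.139)/(2πk) = 0.5910/(2π·0.0964) = 0.9757 m·K/W
  R'_carbon steel = ln(0.261/0.251)/(2πk) = 0.03907/(2π·53.0) = 1.173×10^-4 m·K/W
ΣR = 0.001642 + 0.9757 + 1.173×10^-4 = 0.9775 m·K/W
Q' = ΔT/ΣR = (471 °C − 26 °C)/0.9775 = 455 W/m

Q' = 455 W/m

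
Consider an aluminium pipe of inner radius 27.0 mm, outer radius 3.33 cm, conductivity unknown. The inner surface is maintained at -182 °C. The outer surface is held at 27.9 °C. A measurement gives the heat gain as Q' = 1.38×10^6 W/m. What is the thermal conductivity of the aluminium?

ΣR = ΔT/Q' = |-182 − 27.9|/1.38×10^6 = 1.521×10^-4 m·K/W
ln(r₂/r₁)/(2πk) = 1.521×10^-4 ⇒ k = 0.2097/(2π·1.521×10^-4) = 219 W/m·K

k = 219 W/m·K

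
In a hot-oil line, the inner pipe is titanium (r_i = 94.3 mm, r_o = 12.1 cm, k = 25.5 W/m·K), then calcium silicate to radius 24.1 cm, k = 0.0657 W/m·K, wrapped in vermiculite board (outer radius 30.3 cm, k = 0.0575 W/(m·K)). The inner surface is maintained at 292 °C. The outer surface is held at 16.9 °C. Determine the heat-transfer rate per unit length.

Q' = 119 W/m

Series thermal resistances, inner to outer:
  R'_titanium = ln(0.121/0.0943)/(2πk) = 0.2493/(2π·25.5) = 0.001556 m·K/W
  R'_calcium silicate = ln(0.241/0.121)/(2πk) = 0.6890/(2π·0.0657) = 1.669 m·K/W
  R'_vermiculite board = ln(0.303/0.241)/(2πk) = 0.2289/(2π·0.0575) = 0.6337 m·K/W
ΣR = 0.001556 + 1.669 + 0.6337 = 2.304 m·K/W
Q' = ΔT/ΣR = (292 °C − 16.9 °C)/2.304 = 119 W/m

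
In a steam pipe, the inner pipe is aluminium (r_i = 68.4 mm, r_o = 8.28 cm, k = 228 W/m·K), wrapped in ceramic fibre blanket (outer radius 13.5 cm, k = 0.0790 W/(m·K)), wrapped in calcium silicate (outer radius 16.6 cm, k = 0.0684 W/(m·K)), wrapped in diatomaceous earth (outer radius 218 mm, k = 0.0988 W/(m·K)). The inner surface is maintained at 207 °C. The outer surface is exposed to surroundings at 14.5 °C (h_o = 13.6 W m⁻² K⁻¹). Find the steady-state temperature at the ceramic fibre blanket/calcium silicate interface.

T = 110 °C

Resistance network (inner→outer):
  R'_aluminium = ln(0.0828/0.0684)/(2πk) = 0.1911/(2π·228) = 1.334×10^-4 m·K/W
  R'_ceramic fibre blanket = ln(0.135/0.0828)/(2πk) = 0.4888/(2π·0.0790) = 0.9848 m·K/W
  R'_calcium silicate = ln(0.166/0.135)/(2πk) = 0.2067/(2π·0.0684) = 0.4810 m·K/W
  R'_diatomaceous earth = ln(0.218/0.166)/(2πk) = 0.2725/(2π·0.0988) = 0.4390 m·K/W
  R'_conv,out = 1/(2πr h) = 1/(2π·0.218·13.6) = 0.05368 m·K/W
ΣR = 1.334×10^-4 + 0.9848 + 0.4810 + 0.4390 + 0.05368 = 1.959 m·K/W
Q' = ΔT/ΣR = (207 °C − 14.5 °C)/1.959 = 98.26 W/m
From the inner boundary to the ceramic fibre blanket/calcium silicate interface, ΣR_partial = 0.9849 m·K/W.
T_interface = T_in − Q'·ΣR_partial = 207 °C − (98.26)(0.9849) = 110 °C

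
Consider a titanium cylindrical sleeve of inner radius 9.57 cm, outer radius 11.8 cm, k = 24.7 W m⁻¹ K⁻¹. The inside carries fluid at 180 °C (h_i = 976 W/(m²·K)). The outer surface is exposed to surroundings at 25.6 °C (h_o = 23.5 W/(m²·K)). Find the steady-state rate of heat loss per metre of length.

Series thermal resistances, inner to outer:
  R'_conv,in = 1/(2πr h) = 1/(2π·0.0957·976) = 0.001704 m·K/W
  R'_titanium = ln(0.118/0.0957)/(2πk) = 0.2095/(2π·24.7) = 0.001350 m·K/W
  R'_conv,out = 1/(2πr h) = 1/(2π·0.118·23.5) = 0.05739 m·K/W
ΣR = 0.001704 + 0.001350 + 0.05739 = 0.06044 m·K/W
Q' = ΔT/ΣR = (180 °C − 25.6 °C)/0.06044 = 2550 W/m

Q' = 2550 W/m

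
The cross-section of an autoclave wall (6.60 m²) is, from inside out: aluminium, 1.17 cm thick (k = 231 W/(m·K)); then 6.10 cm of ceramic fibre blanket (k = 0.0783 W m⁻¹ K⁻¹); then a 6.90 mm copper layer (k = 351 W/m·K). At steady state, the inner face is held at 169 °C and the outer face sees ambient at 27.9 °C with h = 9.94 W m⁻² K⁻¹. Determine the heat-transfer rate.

Treat each layer as a resistance in series:
  R_aluminium = L/(kA) = 0.0117/(231·6.60) = 7.674×10^-6 K/W
  R_ceramic fibre blanket = L/(kA) = 0.0610/(0.0783·6.60) = 0.1180 K/W
  R_copper = L/(kA) = 0.00690/(351·6.60) = 2.979×10^-6 K/W
  R_conv,out = 1/(hA) = 1/(9.94·6.60) = 0.01524 K/W
ΣR = 7.674×10^-6 + 0.1180 + 2.979×10^-6 + 0.01524 = 0.1333 K/W
Q = ΔT/ΣR = (169 °C − 27.9 °C)/0.1333 = 1060 W

Q = 1060 W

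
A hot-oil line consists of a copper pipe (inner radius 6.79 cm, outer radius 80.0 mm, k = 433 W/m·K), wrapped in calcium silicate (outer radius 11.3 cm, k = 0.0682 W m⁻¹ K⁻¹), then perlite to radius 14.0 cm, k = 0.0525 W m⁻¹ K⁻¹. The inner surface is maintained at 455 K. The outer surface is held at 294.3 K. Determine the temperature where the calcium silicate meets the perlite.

Treat each layer as a resistance in series:
  R'_copper = ln(0.0800/0.0679)/(2πk) = 0.1640/(2π·433) = 6.028×10^-5 m·K/W
  R'_calcium silicate = ln(0.113/0.0800)/(2πk) = 0.3454/(2π·0.0682) = 0.8060 m·K/W
  R'_perlite = ln(0.140/0.113)/(2πk) = 0.2143/(2π·0.0525) = 0.6495 m·K/W
ΣR = 6.028×10^-5 + 0.8060 + 0.6495 = 1.456 m·K/W
Q' = ΔT/ΣR = (455 K − 294.3 K)/1.456 = 110.4 W/m
From the inner boundary to the calcium silicate/perlite interface, ΣR_partial = 0.8061 m·K/W.
T_interface = T_in − Q'·ΣR_partial = 455 K − (110.4)(0.8061) = 366.0 K

T = 366.0 K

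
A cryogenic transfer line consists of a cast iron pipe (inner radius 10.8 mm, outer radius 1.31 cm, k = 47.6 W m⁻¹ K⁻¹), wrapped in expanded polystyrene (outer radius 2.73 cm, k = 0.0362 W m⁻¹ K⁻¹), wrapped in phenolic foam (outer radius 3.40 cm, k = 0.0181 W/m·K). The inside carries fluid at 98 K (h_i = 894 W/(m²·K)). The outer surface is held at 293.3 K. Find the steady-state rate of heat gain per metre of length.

Series thermal resistances, inner to outer:
  R'_conv,in = 1/(2πr h) = 1/(2π·0.0108·894) = 0.01648 m·K/W
  R'_cast iron = ln(0.0131/0.0108)/(2πk) = 0.1931/(2π·47.6) = 6.455×10^-4 m·K/W
  R'_expanded polystyrene = ln(0.0273/0.0131)/(2πk) = 0.7343/(2π·0.0362) = 3.228 m·K/W
  R'_phenolic foam = ln(0.0340/0.0273)/(2πk) = 0.2195/(2π·0.0181) = 1.930 m·K/W
ΣR = 0.01648 + 6.455×10^-4 + 3.228 + 1.930 = 5.175 m·K/W
Q' = ΔT/ΣR = (98 K − 293.3 K)/5.175 = -37.7 W/m
(Negative Q' ⇒ heat flows inward; heat gain = 37.7 W/m.)

Q' = 37.7 W/m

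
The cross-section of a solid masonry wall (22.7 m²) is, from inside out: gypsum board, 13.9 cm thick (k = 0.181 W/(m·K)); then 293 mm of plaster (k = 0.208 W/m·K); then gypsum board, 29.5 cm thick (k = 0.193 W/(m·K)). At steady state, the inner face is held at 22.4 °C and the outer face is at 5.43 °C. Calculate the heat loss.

Q = 104 W

Resistance network (inner→outer):
  R_gypsum board = L/(kA) = 0.139/(0.181·22.7) = 0.03383 K/W
  R_plaster = L/(kA) = 0.293/(0.208·22.7) = 0.06206 K/W
  R_gypsum board = L/(kA) = 0.295/(0.193·22.7) = 0.06733 K/W
ΣR = 0.03383 + 0.06206 + 0.06733 = 0.1632 K/W
Q = ΔT/ΣR = (22.4 °C − 5.43 °C)/0.1632 = 104 W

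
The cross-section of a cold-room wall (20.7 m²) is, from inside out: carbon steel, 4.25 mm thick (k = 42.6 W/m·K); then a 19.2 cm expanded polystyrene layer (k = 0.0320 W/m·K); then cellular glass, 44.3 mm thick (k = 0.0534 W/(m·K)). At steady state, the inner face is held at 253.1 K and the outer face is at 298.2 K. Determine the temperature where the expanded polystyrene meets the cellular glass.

T = 292.7 K

Resistance network (inner→outer):
  R_carbon steel = L/(kA) = 0.00425/(42.6·20.7) = 4.820×10^-6 K/W
  R_expanded polystyrene = L/(kA) = 0.192/(0.0320·20.7) = 0.2899 K/W
  R_cellular glass = L/(kA) = 0.0443/(0.0534·20.7) = 0.04008 K/W
ΣR = 4.820×10^-6 + 0.2899 + 0.04008 = 0.3300 K/W
Q = ΔT/ΣR = (253.1 K − 298.2 K)/0.3300 = -136.7 W
From the inner boundary to the expanded polystyrene/cellular glass interface, ΣR_partial = 0.2899 K/W.
T_interface = T_in − Q·ΣR_partial = 253.1 K − (-136.7)(0.2899) = 292.7 K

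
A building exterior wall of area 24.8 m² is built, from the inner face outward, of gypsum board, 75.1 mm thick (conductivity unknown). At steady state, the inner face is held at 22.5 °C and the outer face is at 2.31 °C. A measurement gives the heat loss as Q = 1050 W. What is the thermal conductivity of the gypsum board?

k = 0.157 W/m·K

ΣR = ΔT/Q = |22.5 − 2.31|/1050 = 0.01923 K/W
L/(kA) = 0.01923 ⇒ k = 0.0751/(0.01923·24.8) = 0.157 W/m·K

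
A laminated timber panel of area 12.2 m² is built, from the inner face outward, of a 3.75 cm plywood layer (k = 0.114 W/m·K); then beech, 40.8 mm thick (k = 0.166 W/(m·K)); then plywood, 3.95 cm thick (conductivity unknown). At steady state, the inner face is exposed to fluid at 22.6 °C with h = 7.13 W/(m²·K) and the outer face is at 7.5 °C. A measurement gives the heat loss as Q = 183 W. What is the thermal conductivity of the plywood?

k = 0.135 W/m·K

ΣR = ΔT/Q = |22.6 − 7.5|/183 = 0.08251 K/W
Known resistances:
  R_conv,in = 1/(hA) = 1/(7.13·12.2) = 0.01150 K/W
  R_plywood = L/(kA) = 0.0375/(0.114·12.2) = 0.02696 K/W
  R_beech = L/(kA) = 0.0408/(0.166·12.2) = 0.02015 K/W
R_plywood = ΣR − ΣR_known = 0.08251 − 0.05861 = 0.02390 K/W
L/(kA) = 0.02390 ⇒ k = 0.0395/(0.02390·12.2) = 0.135 W/m·K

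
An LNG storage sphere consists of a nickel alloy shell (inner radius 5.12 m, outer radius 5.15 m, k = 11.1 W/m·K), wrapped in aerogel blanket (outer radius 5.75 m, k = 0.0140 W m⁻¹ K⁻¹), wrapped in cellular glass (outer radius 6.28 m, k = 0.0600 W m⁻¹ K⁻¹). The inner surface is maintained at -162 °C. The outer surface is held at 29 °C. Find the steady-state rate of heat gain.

Q = 1420 W

Series thermal resistances, inner to outer:
  R_nickel alloy = (1/5.12 − 1/5.15)/(4πk) = 0.001138/(4π·11.1) = 8.157×10^-6 K/W
  R_aerogel blanket = (1/5.15 − 1/5.75)/(4πk) = 0.02026/(4π·0.0140) = 0.1152 K/W
  R_cellular glass = (1/5.75 − 1/6.28)/(4πk) = 0.01468/(4π·0.0600) = 0.01947 K/W
ΣR = 8.157×10^-6 + 0.1152 + 0.01947 = 0.1347 K/W
Q = ΔT/ΣR = (-162 °C − 29 °C)/0.1347 = -1420 W
(Negative Q ⇒ heat flows inward; heat gain = 1420 W.)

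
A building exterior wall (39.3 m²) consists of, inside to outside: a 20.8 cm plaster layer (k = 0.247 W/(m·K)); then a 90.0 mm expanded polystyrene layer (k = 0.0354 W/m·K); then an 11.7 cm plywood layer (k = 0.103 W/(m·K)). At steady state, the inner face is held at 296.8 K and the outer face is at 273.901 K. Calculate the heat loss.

Treat each layer as a resistance in series:
  R_plaster = L/(kA) = 0.208/(0.247·39.3) = 0.02143 K/W
  R_expanded polystyrene = L/(kA) = 0.0900/(0.0354·39.3) = 0.06469 K/W
  R_plywood = L/(kA) = 0.117/(0.103·39.3) = 0.02890 K/W
ΣR = 0.02143 + 0.06469 + 0.02890 = 0.1150 K/W
Q = ΔT/ΣR = (296.8 K − 273.901 K)/0.1150 = 199 W

Q = 199 W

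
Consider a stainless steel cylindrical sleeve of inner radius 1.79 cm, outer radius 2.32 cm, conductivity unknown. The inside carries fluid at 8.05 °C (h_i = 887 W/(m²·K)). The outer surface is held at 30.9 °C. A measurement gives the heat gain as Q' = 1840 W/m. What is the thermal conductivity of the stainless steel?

k = 17.2 W/m·K

ΣR = ΔT/Q' = |8.05 − 30.9|/1840 = 0.01242 m·K/W
Known resistances:
  R'_conv,in = 1/(2πr h) = 1/(2π·0.0179·887) = 0.01002 m·K/W
R_stainless steel = ΣR − ΣR_known = 0.01242 − 0.01002 = 0.002400 m·K/W
ln(r₂/r₁)/(2πk) = 0.002400 ⇒ k = 0.2594/(2π·0.002400) = 17.2 W/m·K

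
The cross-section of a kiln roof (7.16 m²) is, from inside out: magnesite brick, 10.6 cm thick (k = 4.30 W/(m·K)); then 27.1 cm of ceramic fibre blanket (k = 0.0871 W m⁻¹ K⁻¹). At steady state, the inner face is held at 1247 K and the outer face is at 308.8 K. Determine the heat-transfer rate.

Treat each layer as a resistance in series:
  R_magnesite brick = L/(kA) = 0.106/(4.30·7.16) = 0.003443 K/W
  R_ceramic fibre blanket = L/(kA) = 0.271/(0.0871·7.16) = 0.4345 K/W
ΣR = 0.003443 + 0.4345 = 0.4379 K/W
Q = ΔT/ΣR = (1247 K − 308.8 K)/0.4379 = 2140 W

Q = 2140 W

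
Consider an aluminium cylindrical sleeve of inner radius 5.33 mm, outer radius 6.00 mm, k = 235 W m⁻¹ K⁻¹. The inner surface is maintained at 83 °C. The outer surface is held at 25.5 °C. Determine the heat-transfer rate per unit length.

Q' = 717 kW/m

Q' = 2πk·ΔT/ln(r₂/r₁) = 2π × 235 × 57.5 / ln(0.00600/0.00533) = 7.17×10^5 W/m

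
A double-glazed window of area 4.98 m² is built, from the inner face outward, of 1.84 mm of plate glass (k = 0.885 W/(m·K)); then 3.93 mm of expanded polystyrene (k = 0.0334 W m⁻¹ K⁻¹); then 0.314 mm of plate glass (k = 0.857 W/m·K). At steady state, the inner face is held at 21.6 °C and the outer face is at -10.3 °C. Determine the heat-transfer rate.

Q = 1320 W

Treat each layer as a resistance in series:
  R_plate glass = L/(kA) = 0.00184/(0.885·4.98) = 4.175×10^-4 K/W
  R_expanded polystyrene = L/(kA) = 0.00393/(0.0334·4.98) = 0.02363 K/W
  R_plate glass = L/(kA) = 3.14×10^-4/(0.857·4.98) = 7.357×10^-5 K/W
ΣR = 4.175×10^-4 + 0.02363 + 7.357×10^-5 = 0.02412 K/W
Q = ΔT/ΣR = (21.6 °C − -10.3 °C)/0.02412 = 1320 W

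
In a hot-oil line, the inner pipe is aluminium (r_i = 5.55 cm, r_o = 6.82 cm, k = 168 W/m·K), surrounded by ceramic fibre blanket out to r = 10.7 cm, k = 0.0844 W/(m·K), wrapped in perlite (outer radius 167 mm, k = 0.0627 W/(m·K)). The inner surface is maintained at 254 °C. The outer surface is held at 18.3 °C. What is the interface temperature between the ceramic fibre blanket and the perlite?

Resistance network (inner→outer):
  R'_aluminium = ln(0.0682/0.0555)/(2πk) = 0.2061/(2π·168) = 1.952×10^-4 m·K/W
  R'_ceramic fibre blanket = ln(0.107/0.0682)/(2πk) = 0.4504/(2π·0.0844) = 0.8493 m·K/W
  R'_perlite = ln(0.167/0.107)/(2πk) = 0.4452/(2π·0.0627) = 1.130 m·K/W
ΣR = 1.952×10^-4 + 0.8493 + 1.130 = 1.979 m·K/W
Q' = ΔT/ΣR = (254 °C − 18.3 °C)/1.979 = 119.1 W/m
From the inner boundary to the ceramic fibre blanket/perlite interface, ΣR_partial = 0.8495 m·K/W.
T_interface = T_in − Q'·ΣR_partial = 254 °C − (119.1)(0.8495) = 153 °C

T = 153 °C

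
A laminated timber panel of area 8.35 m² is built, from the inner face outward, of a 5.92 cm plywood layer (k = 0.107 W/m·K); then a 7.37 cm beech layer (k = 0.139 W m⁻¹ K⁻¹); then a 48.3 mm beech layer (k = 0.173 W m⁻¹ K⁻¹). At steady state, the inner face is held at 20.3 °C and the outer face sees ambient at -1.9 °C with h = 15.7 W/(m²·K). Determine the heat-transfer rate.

Q = 130 W

Series thermal resistances, inner to outer:
  R_plywood = L/(kA) = 0.0592/(0.107·8.35) = 0.06626 K/W
  R_beech = L/(kA) = 0.0737/(0.139·8.35) = 0.06350 K/W
  R_beech = L/(kA) = 0.0483/(0.173·8.35) = 0.03344 K/W
  R_conv,out = 1/(hA) = 1/(15.7·8.35) = 0.007628 K/W
ΣR = 0.06626 + 0.06350 + 0.03344 + 0.007628 = 0.1708 K/W
Q = ΔT/ΣR = (20.3 °C − -1.9 °C)/0.1708 = 130 W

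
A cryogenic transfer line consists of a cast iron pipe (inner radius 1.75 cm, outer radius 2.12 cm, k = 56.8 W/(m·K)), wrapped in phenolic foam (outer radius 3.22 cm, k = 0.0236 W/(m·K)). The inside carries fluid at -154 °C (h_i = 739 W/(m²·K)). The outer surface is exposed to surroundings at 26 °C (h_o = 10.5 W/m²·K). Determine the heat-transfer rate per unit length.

Treat each layer as a resistance in series:
  R'_conv,in = 1/(2πr h) = 1/(2π·0.0175·739) = 0.01231 m·K/W
  R'_cast iron = ln(0.0212/0.0175)/(2πk) = 0.1918/(2π·56.8) = 5.374×10^-4 m·K/W
  R'_phenolic foam = ln(0.0322/0.0212)/(2πk) = 0.4180/(2π·0.0236) = 2.819 m·K/W
  R'_conv,out = 1/(2πr h) = 1/(2π·0.0322·10.5) = 0.4707 m·K/W
ΣR = 0.01231 + 5.374×10^-4 + 2.819 + 0.4707 = 3.303 m·K/W
Q' = ΔT/ΣR = (-154 °C − 26 °C)/3.303 = -54.5 W/m
(Negative Q' ⇒ heat flows inward; heat gain = 54.5 W/m.)

Q' = 54.5 W/m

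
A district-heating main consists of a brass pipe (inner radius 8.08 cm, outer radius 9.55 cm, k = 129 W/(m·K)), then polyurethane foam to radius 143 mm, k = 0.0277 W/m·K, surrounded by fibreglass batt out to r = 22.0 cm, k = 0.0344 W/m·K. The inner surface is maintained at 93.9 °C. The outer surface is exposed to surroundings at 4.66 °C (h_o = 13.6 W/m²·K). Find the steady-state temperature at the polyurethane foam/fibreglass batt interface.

Resistance network (inner→outer):
  R'_brass = ln(0.0955/0.0808)/(2πk) = 0.1671/(2π·129) = 2.062×10^-4 m·K/W
  R'_polyurethane foam = ln(0.143/0.0955)/(2πk) = 0.4037/(2π·0.0277) = 2.320 m·K/W
  R'_fibreglass batt = ln(0.220/0.143)/(2πk) = 0.4308/(2π·0.0344) = 1.993 m·K/W
  R'_conv,out = 1/(2πr h) = 1/(2π·0.220·13.6) = 0.05319 m·K/W
ΣR = 2.062×10^-4 + 2.320 + 1.993 + 0.05319 = 4.366 m·K/W
Q' = ΔT/ΣR = (93.9 °C − 4.66 °C)/4.366 = 20.44 W/m
From the inner boundary to the polyurethane foam/fibreglass batt interface, ΣR_partial = 2.320 m·K/W.
T_interface = T_in − Q'·ΣR_partial = 93.9 °C − (20.44)(2.320) = 46.5 °C

T = 46.5 °C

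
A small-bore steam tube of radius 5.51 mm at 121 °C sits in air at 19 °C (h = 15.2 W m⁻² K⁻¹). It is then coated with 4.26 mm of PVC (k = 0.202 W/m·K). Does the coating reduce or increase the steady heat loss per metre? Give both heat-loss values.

increases: 53.7 → 67.0 W/m

Critical radius for a cylinder: r_cr = k/h = 0.0133 m = 1.33 cm.
Outer radius after coating: r₂ = 0.00551 + 0.00426 = 0.00977 m.
Since r₁ < r_cr and r₂ ≤ r_cr, the coating moves toward the maximum at r_cr — heat loss rises.
Bare: R = 1/(2πr₁h) = 1.900 m·K/W; Q = 102/1.900 = 53.7 W/m.
Coated: R = R_cond + R_conv = 1.523 m·K/W; Q = 102/1.523 = 67.0 W/m.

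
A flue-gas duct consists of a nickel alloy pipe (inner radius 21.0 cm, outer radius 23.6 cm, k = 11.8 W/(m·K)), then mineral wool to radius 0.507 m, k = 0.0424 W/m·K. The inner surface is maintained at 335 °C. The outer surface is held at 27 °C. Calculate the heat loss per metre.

Treat each layer as a resistance in series:
  R'_nickel alloy = ln(0.236/0.210)/(2πk) = 0.1167/(2π·11.8) = 0.001574 m·K/W
  R'_mineral wool = ln(0.507/0.236)/(2πk) = 0.7647/(2π·0.0424) = 2.870 m·K/W
ΣR = 0.001574 + 2.870 = 2.872 m·K/W
Q' = ΔT/ΣR = (335 °C − 27 °C)/2.872 = 107 W/m

Q' = 107 W/m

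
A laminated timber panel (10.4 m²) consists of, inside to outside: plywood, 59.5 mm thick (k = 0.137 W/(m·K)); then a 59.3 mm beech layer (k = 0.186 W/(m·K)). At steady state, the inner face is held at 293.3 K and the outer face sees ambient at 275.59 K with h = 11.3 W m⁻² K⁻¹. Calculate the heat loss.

Q = 219 W

Treat each layer as a resistance in series:
  R_plywood = L/(kA) = 0.0595/(0.137·10.4) = 0.04176 K/W
  R_beech = L/(kA) = 0.0593/(0.186·10.4) = 0.03066 K/W
  R_conv,out = 1/(hA) = 1/(11.3·10.4) = 0.008509 K/W
ΣR = 0.04176 + 0.03066 + 0.008509 = 0.08093 K/W
Q = ΔT/ΣR = (293.3 K − 275.59 K)/0.08093 = 219 W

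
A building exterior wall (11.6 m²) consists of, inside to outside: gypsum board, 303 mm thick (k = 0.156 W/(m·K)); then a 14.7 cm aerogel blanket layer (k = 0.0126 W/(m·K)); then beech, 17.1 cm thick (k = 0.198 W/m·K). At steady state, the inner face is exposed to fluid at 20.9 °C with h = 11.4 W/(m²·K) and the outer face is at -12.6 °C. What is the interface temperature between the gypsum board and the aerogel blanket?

Series thermal resistances, inner to outer:
  R_conv,in = 1/(hA) = 1/(11.4·11.6) = 0.007562 K/W
  R_gypsum board = L/(kA) = 0.303/(0.156·11.6) = 0.1674 K/W
  R_aerogel blanket = L/(kA) = 0.147/(0.0126·11.6) = 1.006 K/W
  R_beech = L/(kA) = 0.171/(0.198·11.6) = 0.07445 K/W
ΣR = 0.007562 + 0.1674 + 1.006 + 0.07445 = 1.255 K/W
Q = ΔT/ΣR = (20.9 °C − -12.6 °C)/1.255 = 26.69 W
From the inner boundary to the gypsum board/aerogel blanket interface, ΣR_partial = 0.1750 K/W.
T_interface = T_in − Q·ΣR_partial = 20.9 °C − (26.69)(0.1750) = 16.2 °C

T = 16.2 °C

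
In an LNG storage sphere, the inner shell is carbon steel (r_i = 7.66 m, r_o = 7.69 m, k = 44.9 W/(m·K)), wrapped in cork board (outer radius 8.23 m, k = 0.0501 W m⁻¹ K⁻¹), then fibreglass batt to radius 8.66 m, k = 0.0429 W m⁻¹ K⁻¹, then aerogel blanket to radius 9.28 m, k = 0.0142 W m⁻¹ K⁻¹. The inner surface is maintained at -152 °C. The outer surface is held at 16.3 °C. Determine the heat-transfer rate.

Treat each layer as a resistance in series:
  R_carbon steel = (1/7.66 − 1/7.69)/(4πk) = 5.093×10^-4/(4π·44.9) = 9.026×10^-7 K/W
  R_cork board = (1/7.69 − 1/8.23)/(4πk) = 0.008532/(4π·0.0501) = 0.01355 K/W
  R_fibreglass batt = (1/8.23 − 1/8.66)/(4πk) = 0.006033/(4π·0.0429) = 0.01119 K/W
  R_aerogel blanket = (1/8.66 − 1/9.28)/(4πk) = 0.007715/(4π·0.0142) = 0.04323 K/W
ΣR = 9.026×10^-7 + 0.01355 + 0.01119 + 0.04323 = 0.06797 K/W
Q = ΔT/ΣR = (-152 °C − 16.3 °C)/0.06797 = -2480 W
(Negative Q ⇒ heat flows inward; heat gain = 2480 W.)

Q = 2.48 kW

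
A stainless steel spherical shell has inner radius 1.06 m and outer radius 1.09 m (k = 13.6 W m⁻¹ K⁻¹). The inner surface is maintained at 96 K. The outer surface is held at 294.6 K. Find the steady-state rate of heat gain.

Q = 4πk·ΔT/(1/r₁ − 1/r₂) = 4π × 13.6 × 198.6 / (1/1.06 − 1/1.09) = 1.31×10^6 W

Q = 1.31×10^6 W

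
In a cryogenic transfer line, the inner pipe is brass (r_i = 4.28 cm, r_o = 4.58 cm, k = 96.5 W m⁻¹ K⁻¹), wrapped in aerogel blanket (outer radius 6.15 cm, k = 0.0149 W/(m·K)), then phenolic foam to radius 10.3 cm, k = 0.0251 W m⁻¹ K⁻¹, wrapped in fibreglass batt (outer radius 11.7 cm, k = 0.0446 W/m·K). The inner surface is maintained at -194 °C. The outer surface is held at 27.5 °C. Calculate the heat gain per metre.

Q' = 32.2 W/m

Series thermal resistances, inner to outer:
  R'_brass = ln(0.0458/0.0428)/(2πk) = 0.06775/(2π·96.5) = 1.117×10^-4 m·K/W
  R'_aerogel blanket = ln(0.0615/0.0458)/(2πk) = 0.2948/(2π·0.0149) = 3.148 m·K/W
  R'_phenolic foam = ln(0.103/0.0615)/(2πk) = 0.5157/(2π·0.0251) = 3.270 m·K/W
  R'_fibreglass batt = ln(0.117/0.103)/(2πk) = 0.1274/(2π·0.0446) = 0.4548 m·K/W
ΣR = 1.117×10^-4 + 3.148 + 3.270 + 0.4548 = 6.873 m·K/W
Q' = ΔT/ΣR = (-194 °C − 27.5 °C)/6.873 = -32.2 W/m
(Negative Q' ⇒ heat flows inward; heat gain = 32.2 W/m.)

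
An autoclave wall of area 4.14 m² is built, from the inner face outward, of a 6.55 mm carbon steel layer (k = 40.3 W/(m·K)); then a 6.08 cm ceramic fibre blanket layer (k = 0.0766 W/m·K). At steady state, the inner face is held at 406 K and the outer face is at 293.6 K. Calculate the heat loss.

Q = 586 W

Resistance network (inner→outer):
  R_carbon steel = L/(kA) = 0.00655/(40.3·4.14) = 3.926×10^-5 K/W
  R_ceramic fibre blanket = L/(kA) = 0.0608/(0.0766·4.14) = 0.1917 K/W
ΣR = 3.926×10^-5 + 0.1917 = 0.1917 K/W
Q = ΔT/ΣR = (406 K − 293.6 K)/0.1917 = 586 W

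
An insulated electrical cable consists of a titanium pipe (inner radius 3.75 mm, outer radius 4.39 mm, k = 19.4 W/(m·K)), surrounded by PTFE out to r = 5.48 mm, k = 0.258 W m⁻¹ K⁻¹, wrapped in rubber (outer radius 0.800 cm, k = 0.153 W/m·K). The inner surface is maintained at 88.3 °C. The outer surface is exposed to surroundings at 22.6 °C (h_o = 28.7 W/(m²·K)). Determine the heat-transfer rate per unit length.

Q' = 53.6 W/m

Treat each layer as a resistance in series:
  R'_titanium = ln(0.00439/0.00375)/(2πk) = 0.1576/(2π·19.4) = 0.001293 m·K/W
  R'_PTFE = ln(0.00548/0.00439)/(2πk) = 0.2218/(2π·0.258) = 0.1368 m·K/W
  R'_rubber = ln(0.00800/0.00548)/(2πk) = 0.3783/(2π·0.153) = 0.3936 m·K/W
  R'_conv,out = 1/(2πr h) = 1/(2π·0.00800·28.7) = 0.6932 m·K/W
ΣR = 0.001293 + 0.1368 + 0.3936 + 0.6932 = 1.225 m·K/W
Q' = ΔT/ΣR = (88.3 °C − 22.6 °C)/1.225 = 53.6 W/m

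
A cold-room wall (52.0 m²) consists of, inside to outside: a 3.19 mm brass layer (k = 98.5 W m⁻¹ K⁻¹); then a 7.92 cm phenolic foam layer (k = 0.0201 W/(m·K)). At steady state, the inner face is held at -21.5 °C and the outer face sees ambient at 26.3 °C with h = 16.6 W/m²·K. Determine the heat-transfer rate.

Q = 621 W

Treat each layer as a resistance in series:
  R_brass = L/(kA) = 0.00319/(98.5·52.0) = 6.228×10^-7 K/W
  R_phenolic foam = L/(kA) = 0.0792/(0.0201·52.0) = 0.07577 K/W
  R_conv,out = 1/(hA) = 1/(16.6·52.0) = 0.001158 K/W
ΣR = 6.228×10^-7 + 0.07577 + 0.001158 = 0.07693 K/W
Q = ΔT/ΣR = (-21.5 °C − 26.3 °C)/0.07693 = -621 W
(Negative Q ⇒ heat flows inward; heat gain = 621 W.)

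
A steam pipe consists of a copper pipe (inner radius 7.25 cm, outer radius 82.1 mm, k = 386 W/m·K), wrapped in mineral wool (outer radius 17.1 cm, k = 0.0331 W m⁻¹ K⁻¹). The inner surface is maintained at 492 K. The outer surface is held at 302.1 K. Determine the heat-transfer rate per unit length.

Q' = 53.8 W/m

Treat each layer as a resistance in series:
  R'_copper = ln(0.0821/0.0725)/(2πk) = 0.1244/(2π·386) = 5.127×10^-5 m·K/W
  R'_mineral wool = ln(0.171/0.0821)/(2πk) = 0.7337/(2π·0.0331) = 3.528 m·K/W
ΣR = 5.127×10^-5 + 3.528 = 3.528 m·K/W
Q' = ΔT/ΣR = (492 K − 302.1 K)/3.528 = 53.8 W/m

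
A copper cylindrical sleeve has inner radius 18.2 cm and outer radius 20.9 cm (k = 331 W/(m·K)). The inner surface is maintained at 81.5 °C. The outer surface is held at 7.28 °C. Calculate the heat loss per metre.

Q' = 2πk·ΔT/ln(r₂/r₁) = 2π × 331 × 74.22 / ln(0.209/0.182) = 1.12×10^6 W/m

Q' = 1120 kW/m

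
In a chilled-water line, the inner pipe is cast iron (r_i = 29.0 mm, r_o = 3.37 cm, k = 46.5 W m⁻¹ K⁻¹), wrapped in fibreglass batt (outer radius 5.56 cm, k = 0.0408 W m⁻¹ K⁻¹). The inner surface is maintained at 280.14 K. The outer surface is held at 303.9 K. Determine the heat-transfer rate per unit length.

Q' = 12.2 W/m

Resistance network (inner→outer):
  R'_cast iron = ln(0.0337/0.0290)/(2πk) = 0.1502/(2π·46.5) = 5.141×10^-4 m·K/W
  R'_fibreglass batt = ln(0.0556/0.0337)/(2πk) = 0.5007/(2π·0.0408) = 1.953 m·K/W
ΣR = 5.141×10^-4 + 1.953 = 1.954 m·K/W
Q' = ΔT/ΣR = (280.14 K − 303.9 K)/1.954 = -12.2 W/m
(Negative Q' ⇒ heat flows inward; heat gain = 12.2 W/m.)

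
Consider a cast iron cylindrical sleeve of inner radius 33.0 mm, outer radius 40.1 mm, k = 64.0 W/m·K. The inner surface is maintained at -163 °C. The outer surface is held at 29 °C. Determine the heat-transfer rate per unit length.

Q' = 2πk·ΔT/ln(r₂/r₁) = 2π × 64.0 × 192 / ln(0.0401/0.0330) = 3.96×10^5 W/m

Q' = 396 kW/m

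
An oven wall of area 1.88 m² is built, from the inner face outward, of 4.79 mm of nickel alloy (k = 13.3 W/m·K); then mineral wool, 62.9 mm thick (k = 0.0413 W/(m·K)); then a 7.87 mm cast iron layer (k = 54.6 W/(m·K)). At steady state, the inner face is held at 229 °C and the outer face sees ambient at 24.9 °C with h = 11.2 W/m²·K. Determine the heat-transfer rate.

Q = 238 W

Series thermal resistances, inner to outer:
  R_nickel alloy = L/(kA) = 0.00479/(13.3·1.88) = 1.916×10^-4 K/W
  R_mineral wool = L/(kA) = 0.0629/(0.0413·1.88) = 0.8101 K/W
  R_cast iron = L/(kA) = 0.00787/(54.6·1.88) = 7.667×10^-5 K/W
  R_conv,out = 1/(hA) = 1/(11.2·1.88) = 0.04749 K/W
ΣR = 1.916×10^-4 + 0.8101 + 7.667×10^-5 + 0.04749 = 0.8579 K/W
Q = ΔT/ΣR = (229 °C − 24.9 °C)/0.8579 = 238 W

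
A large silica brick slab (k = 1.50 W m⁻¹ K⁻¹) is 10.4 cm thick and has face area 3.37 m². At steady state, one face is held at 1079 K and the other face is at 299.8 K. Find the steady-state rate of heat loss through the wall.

Q = 37.9 kW

Q = kA·ΔT/L = 1.50 × 3.37 × |1079 K − 299.8 K| / 0.104 = 37900 W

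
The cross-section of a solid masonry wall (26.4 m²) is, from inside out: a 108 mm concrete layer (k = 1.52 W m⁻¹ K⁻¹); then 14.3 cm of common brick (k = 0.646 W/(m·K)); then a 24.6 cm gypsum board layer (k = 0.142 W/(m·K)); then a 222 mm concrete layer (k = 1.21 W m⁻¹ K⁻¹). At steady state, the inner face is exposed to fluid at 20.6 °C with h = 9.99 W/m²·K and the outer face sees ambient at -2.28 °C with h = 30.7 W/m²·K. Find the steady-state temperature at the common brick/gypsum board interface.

Treat each layer as a resistance in series:
  R_conv,in = 1/(hA) = 1/(9.99·26.4) = 0.003792 K/W
  R_concrete = L/(kA) = 0.108/(1.52·26.4) = 0.002691 K/W
  R_common brick = L/(kA) = 0.143/(0.646·26.4) = 0.008385 K/W
  R_gypsum board = L/(kA) = 0.246/(0.142·26.4) = 0.06562 K/W
  R_concrete = L/(kA) = 0.222/(1.21·26.4) = 0.006950 K/W
  R_conv,out = 1/(hA) = 1/(30.7·26.4) = 0.001234 K/W
ΣR = 0.003792 + 0.002691 + 0.008385 + 0.06562 + 0.006950 + 0.001234 = 0.08867 K/W
Q = ΔT/ΣR = (20.6 °C − -2.28 °C)/0.08867 = 258.0 W
From the inner boundary to the common brick/gypsum board interface, ΣR_partial = 0.01487 K/W.
T_interface = T_in − Q·ΣR_partial = 20.6 °C − (258.0)(0.01487) = 16.8 °C

T = 16.8 °C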